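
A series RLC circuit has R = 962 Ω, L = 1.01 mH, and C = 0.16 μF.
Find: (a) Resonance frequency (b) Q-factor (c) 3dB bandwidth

Step 1 — Resonance: ω₀ = 1/√(LC) = 1/√(0.00101·1.6e-07) = 7.866e+04 rad/s.
Step 2 — f₀ = ω₀/(2π) = 1.252e+04 Hz.
Step 3 — Series Q: Q = ω₀L/R = 7.866e+04·0.00101/962 = 0.08259.
Step 4 — Bandwidth: Δω = ω₀/Q = 9.525e+05 rad/s; BW = Δω/(2π) = 1.516e+05 Hz.

(a) f₀ = 1.252e+04 Hz  (b) Q = 0.08259  (c) BW = 1.516e+05 Hz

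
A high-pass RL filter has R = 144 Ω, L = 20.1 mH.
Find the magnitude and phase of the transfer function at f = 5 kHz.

Step 1 — Angular frequency: ω = 2π·5000 = 3.142e+04 rad/s.
Step 2 — Transfer function: H(jω) = jωL/(R + jωL).
Step 3 — Numerator jωL = j·631.5; denominator R + jωL = 144 + j631.5.
Step 4 — H = 0.9506 + j0.2168.
Step 5 — Magnitude: |H| = 0.975 (-0.2 dB); phase: φ = 12.8°.

|H| = 0.975 (-0.2 dB), φ = 12.8°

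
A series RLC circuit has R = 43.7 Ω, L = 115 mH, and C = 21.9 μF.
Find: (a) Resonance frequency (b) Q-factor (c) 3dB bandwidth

Step 1 — Resonance: ω₀ = 1/√(LC) = 1/√(0.115·2.19e-05) = 630.1 rad/s.
Step 2 — f₀ = ω₀/(2π) = 100.3 Hz.
Step 3 — Series Q: Q = ω₀L/R = 630.1·0.115/43.7 = 1.658.
Step 4 — Bandwidth: Δω = ω₀/Q = 380 rad/s; BW = Δω/(2π) = 60.48 Hz.

(a) f₀ = 100.3 Hz  (b) Q = 1.658  (c) BW = 60.48 Hz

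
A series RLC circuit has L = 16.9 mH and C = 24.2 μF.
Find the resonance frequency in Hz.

Step 1 — Resonance condition Im(Z)=0 gives ω₀ = 1/√(LC).
Step 2 — ω₀ = 1/√(0.0169·2.42e-05) = 1564 rad/s.
Step 3 — f₀ = ω₀/(2π) = 248.9 Hz.

f₀ = 248.9 Hz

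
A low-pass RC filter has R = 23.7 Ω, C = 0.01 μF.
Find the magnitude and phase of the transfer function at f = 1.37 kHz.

Step 1 — Angular frequency: ω = 2π·1370 = 8608 rad/s.
Step 2 — Transfer function: H(jω) = 1/(1 + jωRC).
Step 3 — Denominator: 1 + jωRC = 1 + j·8608·23.7·1e-08 = 1 + j0.00204.
Step 4 — H = 1 - j0.00204.
Step 5 — Magnitude: |H| = 1 (-0.0 dB); phase: φ = -0.1°.

|H| = 1 (-0.0 dB), φ = -0.1°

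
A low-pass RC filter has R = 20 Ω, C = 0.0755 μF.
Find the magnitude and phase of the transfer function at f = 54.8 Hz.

Step 1 — Angular frequency: ω = 2π·54.8 = 344.3 rad/s.
Step 2 — Transfer function: H(jω) = 1/(1 + jωRC).
Step 3 — Denominator: 1 + jωRC = 1 + j·344.3·20·7.55e-08 = 1 + j0.0005199.
Step 4 — H = 1 - j0.0005199.
Step 5 — Magnitude: |H| = 1 (-0.0 dB); phase: φ = -0.0°.

|H| = 1 (-0.0 dB), φ = -0.0°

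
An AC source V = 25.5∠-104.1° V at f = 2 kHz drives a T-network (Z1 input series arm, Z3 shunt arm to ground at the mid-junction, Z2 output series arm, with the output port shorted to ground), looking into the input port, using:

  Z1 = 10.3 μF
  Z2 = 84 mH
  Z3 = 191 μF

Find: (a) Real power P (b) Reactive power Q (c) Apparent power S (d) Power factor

Step 1 — Angular frequency: ω = 2π·f = 2π·2000 = 1.257e+04 rad/s.
Step 2 — Component impedances:
  Z1: Z = 1/(jωC) = -j/(ω·C) = 0 - j7.726 Ω
  Z2: Z = jωL = j·1.257e+04·0.084 = 0 + j1056 Ω
  Z3: Z = 1/(jωC) = -j/(ω·C) = 0 - j0.4166 Ω
Step 3 — With the output port shorted to ground, the output series arm Z2 runs from the junction to ground; the shunt arm Z3 also runs from the junction to ground. They appear in parallel: Z3 || Z2 = 0 - j0.4168 Ω.
Step 4 — Series with input arm Z1: Z_in = Z1 + (Z3 || Z2) = 0 - j8.143 Ω = 8.143∠-90.0° Ω.
Step 5 — Source phasor: V = 25.5∠-104.1° V = -6.212 - j24.73 V.
Step 6 — Current: I = V / Z = 3.037 - j0.7629 A = 3.132∠-14.1° A.
Step 7 — Complex power: S = V·I* = 0 - j79.86 VA.
Step 8 — Real power: P = Re(S) = 0 W.
Step 9 — Reactive power: Q = Im(S) = -79.86 VAR.
Step 10 — Apparent power: |S| = 79.86 VA.
Step 11 — Power factor: PF = P/|S| = 0 (leading).

(a) P = 0 W  (b) Q = -79.86 VAR  (c) S = 79.86 VA  (d) PF = 0 (leading)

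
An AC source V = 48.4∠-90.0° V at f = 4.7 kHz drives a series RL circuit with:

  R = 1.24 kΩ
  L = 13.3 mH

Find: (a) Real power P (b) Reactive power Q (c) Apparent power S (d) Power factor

Step 1 — Angular frequency: ω = 2π·f = 2π·4700 = 2.953e+04 rad/s.
Step 2 — Component impedances:
  R: Z = R = 1240 Ω
  L: Z = jωL = j·2.953e+04·0.0133 = 0 + j392.8 Ω
Step 3 — Series combination: Z_total = R + L = 1240 + j392.8 Ω = 1301∠17.6° Ω.
Step 4 — Source phasor: V = 48.4∠-90.0° V = 0 - j48.4 V.
Step 5 — Current: I = V / Z = -0.01124 - j0.03547 A = 0.03721∠-107.6° A.
Step 6 — Complex power: S = V·I* = 1.717 + j0.5438 VA.
Step 7 — Real power: P = Re(S) = 1.717 W.
Step 8 — Reactive power: Q = Im(S) = 0.5438 VAR.
Step 9 — Apparent power: |S| = 1.801 VA.
Step 10 — Power factor: PF = P/|S| = 0.9533 (lagging).

(a) P = 1.717 W  (b) Q = 0.5438 VAR  (c) S = 1.801 VA  (d) PF = 0.9533 (lagging)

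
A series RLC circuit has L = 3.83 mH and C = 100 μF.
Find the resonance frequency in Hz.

Step 1 — Resonance condition Im(Z)=0 gives ω₀ = 1/√(LC).
Step 2 — ω₀ = 1/√(0.00383·0.0001) = 1616 rad/s.
Step 3 — f₀ = ω₀/(2π) = 257.2 Hz.

f₀ = 257.2 Hz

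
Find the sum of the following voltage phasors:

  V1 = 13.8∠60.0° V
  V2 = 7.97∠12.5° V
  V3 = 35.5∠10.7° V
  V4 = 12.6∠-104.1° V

Step 1 — Convert each phasor to rectangular form:
  V1 = 13.8·(cos(60.0°) + j·sin(60.0°)) = 6.9 + j11.95 V
  V2 = 7.97·(cos(12.5°) + j·sin(12.5°)) = 7.781 + j1.725 V
  V3 = 35.5·(cos(10.7°) + j·sin(10.7°)) = 34.88 + j6.591 V
  V4 = 12.6·(cos(-104.1°) + j·sin(-104.1°)) = -3.07 - j12.22 V
Step 2 — Sum components: V_total = 46.49 + j8.047 V.
Step 3 — Convert to polar: |V_total| = 47.19 V, ∠V_total = 9.8°.

V_total = 47.19∠9.8° V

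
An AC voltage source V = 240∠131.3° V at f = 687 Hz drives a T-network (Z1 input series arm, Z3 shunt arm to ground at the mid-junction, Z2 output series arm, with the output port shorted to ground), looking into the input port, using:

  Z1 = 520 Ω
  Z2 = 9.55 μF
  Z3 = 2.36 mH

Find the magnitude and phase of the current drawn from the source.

Step 1 — Angular frequency: ω = 2π·f = 2π·687 = 4317 rad/s.
Step 2 — Component impedances:
  Z1: Z = R = 520 Ω
  Z2: Z = 1/(jωC) = -j/(ω·C) = 0 - j24.26 Ω
  Z3: Z = jωL = j·4317·0.00236 = 0 + j10.19 Ω
Step 3 — With the output port shorted to ground, the output series arm Z2 runs from the junction to ground; the shunt arm Z3 also runs from the junction to ground. They appear in parallel: Z3 || Z2 = 0 + j17.56 Ω.
Step 4 — Series with input arm Z1: Z_in = Z1 + (Z3 || Z2) = 520 + j17.56 Ω = 520.3∠1.9° Ω.
Step 5 — Source phasor: V = 240∠131.3° V = -158.4 + j180.3 V.
Step 6 — Ohm's law: I = V / Z_total = (-158.4 + j180.3) / (520 + j17.56) = -0.2926 + j0.3566 A.
Step 7 — Convert to polar: |I| = 0.4613 A, ∠I = 129.4°.

I = 0.4613∠129.4° A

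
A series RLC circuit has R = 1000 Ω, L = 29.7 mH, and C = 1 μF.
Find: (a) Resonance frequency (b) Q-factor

Step 1 — Resonance condition Im(Z)=0 gives ω₀ = 1/√(LC).
Step 2 — ω₀ = 1/√(0.0297·1e-06) = 5803 rad/s.
Step 3 — f₀ = ω₀/(2π) = 923.5 Hz.
Step 4 — Series Q: Q = ω₀L/R = 5803·0.0297/1000 = 0.1723.

(a) f₀ = 923.5 Hz  (b) Q = 0.1723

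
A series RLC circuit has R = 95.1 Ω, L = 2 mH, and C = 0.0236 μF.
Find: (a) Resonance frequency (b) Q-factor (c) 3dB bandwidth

Step 1 — Resonance condition Im(Z)=0 gives ω₀ = 1/√(LC).
Step 2 — ω₀ = 1/√(0.002·2.36e-08) = 1.456e+05 rad/s.
Step 3 — f₀ = ω₀/(2π) = 2.317e+04 Hz.
Step 4 — Series Q: Q = ω₀L/R = 1.456e+05·0.002/95.1 = 3.061.
Step 5 — 3dB bandwidth: Δω = ω₀/Q = 4.755e+04 rad/s; BW = Δω/(2π) = 7568 Hz.

(a) f₀ = 2.317e+04 Hz  (b) Q = 3.061  (c) BW = 7568 Hz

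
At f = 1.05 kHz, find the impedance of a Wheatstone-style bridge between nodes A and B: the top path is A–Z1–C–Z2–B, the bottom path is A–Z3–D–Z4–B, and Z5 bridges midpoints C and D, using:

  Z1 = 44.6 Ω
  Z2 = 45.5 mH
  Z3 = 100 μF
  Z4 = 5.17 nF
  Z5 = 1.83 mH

Step 1 — Angular frequency: ω = 2π·f = 2π·1050 = 6597 rad/s.
Step 2 — Component impedances:
  Z1: Z = R = 44.6 Ω
  Z2: Z = jωL = j·6597·0.0455 = 0 + j300.2 Ω
  Z3: Z = 1/(jωC) = -j/(ω·C) = 0 - j1.516 Ω
  Z4: Z = 1/(jωC) = -j/(ω·C) = 0 - j2.932e+04 Ω
  Z5: Z = jωL = j·6597·0.00183 = 0 + j12.07 Ω
Step 3 — Bridge requires nodal analysis (the Z5 bridge couples midpoints C and D, so the two paths cannot be reduced to a simple series/parallel combination). Setting node B to ground and injecting 1 A at node A, the 3-node admittance system at A, C, D solves to V_A = Z_AB = 2.425 + j313.5 Ω = 313.5∠89.6° Ω.

Z = 2.425 + j313.5 Ω = 313.5∠89.6° Ω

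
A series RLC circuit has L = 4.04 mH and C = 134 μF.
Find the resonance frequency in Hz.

Step 1 — Resonance condition Im(Z)=0 gives ω₀ = 1/√(LC).
Step 2 — ω₀ = 1/√(0.00404·0.000134) = 1359 rad/s.
Step 3 — f₀ = ω₀/(2π) = 216.3 Hz.

f₀ = 216.3 Hz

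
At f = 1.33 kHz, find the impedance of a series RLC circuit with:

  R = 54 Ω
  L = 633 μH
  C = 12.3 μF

Step 1 — Angular frequency: ω = 2π·f = 2π·1330 = 8357 rad/s.
Step 2 — Component impedances:
  R: Z = R = 54 Ω
  L: Z = jωL = j·8357·0.000633 = 0 + j5.29 Ω
  C: Z = 1/(jωC) = -j/(ω·C) = 0 - j9.729 Ω
Step 3 — Series combination: Z_total = R + L + C = 54 - j4.439 Ω = 54.18∠-4.7° Ω.

Z = 54 - j4.439 Ω = 54.18∠-4.7° Ω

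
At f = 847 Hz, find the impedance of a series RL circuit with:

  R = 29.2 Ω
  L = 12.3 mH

Step 1 — Angular frequency: ω = 2π·f = 2π·847 = 5322 rad/s.
Step 2 — Component impedances:
  R: Z = R = 29.2 Ω
  L: Z = jωL = j·5322·0.0123 = 0 + j65.46 Ω
Step 3 — Series combination: Z_total = R + L = 29.2 + j65.46 Ω = 71.68∠66.0° Ω.

Z = 29.2 + j65.46 Ω = 71.68∠66.0° Ω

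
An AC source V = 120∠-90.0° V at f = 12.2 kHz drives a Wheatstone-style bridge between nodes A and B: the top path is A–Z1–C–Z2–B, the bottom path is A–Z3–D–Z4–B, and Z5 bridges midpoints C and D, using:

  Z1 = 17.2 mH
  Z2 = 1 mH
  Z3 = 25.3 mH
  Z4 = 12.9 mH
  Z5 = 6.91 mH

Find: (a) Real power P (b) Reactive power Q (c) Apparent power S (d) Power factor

Step 1 — Angular frequency: ω = 2π·f = 2π·1.22e+04 = 7.665e+04 rad/s.
Step 2 — Component impedances:
  Z1: Z = jωL = j·7.665e+04·0.0172 = 0 + j1318 Ω
  Z2: Z = jωL = j·7.665e+04·0.001 = 0 + j76.65 Ω
  Z3: Z = jωL = j·7.665e+04·0.0253 = 0 + j1939 Ω
  Z4: Z = jωL = j·7.665e+04·0.0129 = 0 + j988.8 Ω
  Z5: Z = jωL = j·7.665e+04·0.00691 = 0 + j529.7 Ω
Step 3 — Bridge requires nodal analysis (the Z5 bridge couples midpoints C and D, so the two paths cannot be reduced to a simple series/parallel combination). Setting node B to ground and injecting 1 A at node A, the 3-node admittance system at A, C, D solves to V_A = Z_AB = 0 + j891.4 Ω = 891.4∠90.0° Ω.
Step 4 — Source phasor: V = 120∠-90.0° V = 0 - j120 V.
Step 5 — Current: I = V / Z = -0.1346 A = 0.1346∠-180.0° A.
Step 6 — Complex power: S = V·I* = 0 + j16.16 VA.
Step 7 — Real power: P = Re(S) = 0 W.
Step 8 — Reactive power: Q = Im(S) = 16.16 VAR.
Step 9 — Apparent power: |S| = 16.16 VA.
Step 10 — Power factor: PF = P/|S| = 0 (lagging).

(a) P = 0 W  (b) Q = 16.16 VAR  (c) S = 16.16 VA  (d) PF = 0 (lagging)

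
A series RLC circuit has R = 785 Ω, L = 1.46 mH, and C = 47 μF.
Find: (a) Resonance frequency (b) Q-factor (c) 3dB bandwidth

Step 1 — Resonance: ω₀ = 1/√(LC) = 1/√(0.00146·4.7e-05) = 3817 rad/s.
Step 2 — f₀ = ω₀/(2π) = 607.6 Hz.
Step 3 — Series Q: Q = ω₀L/R = 3817·0.00146/785 = 0.0071.
Step 4 — Bandwidth: Δω = ω₀/Q = 5.377e+05 rad/s; BW = Δω/(2π) = 8.557e+04 Hz.

(a) f₀ = 607.6 Hz  (b) Q = 0.0071  (c) BW = 8.557e+04 Hz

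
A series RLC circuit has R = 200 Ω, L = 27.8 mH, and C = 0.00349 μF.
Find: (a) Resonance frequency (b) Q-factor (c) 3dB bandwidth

Step 1 — Resonance condition Im(Z)=0 gives ω₀ = 1/√(LC).
Step 2 — ω₀ = 1/√(0.0278·3.49e-09) = 1.015e+05 rad/s.
Step 3 — f₀ = ω₀/(2π) = 1.616e+04 Hz.
Step 4 — Series Q: Q = ω₀L/R = 1.015e+05·0.0278/200 = 14.11.
Step 5 — 3dB bandwidth: Δω = ω₀/Q = 7194 rad/s; BW = Δω/(2π) = 1145 Hz.

(a) f₀ = 1.616e+04 Hz  (b) Q = 14.11  (c) BW = 1145 Hz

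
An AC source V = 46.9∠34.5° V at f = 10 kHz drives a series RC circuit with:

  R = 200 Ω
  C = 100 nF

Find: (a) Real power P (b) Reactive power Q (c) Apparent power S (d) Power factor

Step 1 — Angular frequency: ω = 2π·f = 2π·1e+04 = 6.283e+04 rad/s.
Step 2 — Component impedances:
  R: Z = R = 200 Ω
  C: Z = 1/(jωC) = -j/(ω·C) = 0 - j159.2 Ω
Step 3 — Series combination: Z_total = R + C = 200 - j159.2 Ω = 255.6∠-38.5° Ω.
Step 4 — Source phasor: V = 46.9∠34.5° V = 38.65 + j26.56 V.
Step 5 — Current: I = V / Z = 0.05361 + j0.1755 A = 0.1835∠73.0° A.
Step 6 — Complex power: S = V·I* = 6.734 - j5.359 VA.
Step 7 — Real power: P = Re(S) = 6.734 W.
Step 8 — Reactive power: Q = Im(S) = -5.359 VAR.
Step 9 — Apparent power: |S| = 8.606 VA.
Step 10 — Power factor: PF = P/|S| = 0.7825 (leading).

(a) P = 6.734 W  (b) Q = -5.359 VAR  (c) S = 8.606 VA  (d) PF = 0.7825 (leading)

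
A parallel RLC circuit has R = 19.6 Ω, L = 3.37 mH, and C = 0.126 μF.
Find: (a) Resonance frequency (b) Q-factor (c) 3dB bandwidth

Step 1 — Resonance: ω₀ = 1/√(LC) = 1/√(0.00337·1.26e-07) = 4.853e+04 rad/s.
Step 2 — f₀ = ω₀/(2π) = 7724 Hz.
Step 3 — Parallel Q: Q = R/(ω₀L) = 19.6/(4.853e+04·0.00337) = 0.1198.
Step 4 — Bandwidth: Δω = ω₀/Q = 4.049e+05 rad/s; BW = Δω/(2π) = 6.445e+04 Hz.

(a) f₀ = 7724 Hz  (b) Q = 0.1198  (c) BW = 6.445e+04 Hz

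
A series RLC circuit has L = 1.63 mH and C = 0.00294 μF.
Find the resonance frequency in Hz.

Step 1 — Resonance condition Im(Z)=0 gives ω₀ = 1/√(LC).
Step 2 — ω₀ = 1/√(0.00163·2.94e-09) = 4.568e+05 rad/s.
Step 3 — f₀ = ω₀/(2π) = 7.27e+04 Hz.

f₀ = 7.27e+04 Hz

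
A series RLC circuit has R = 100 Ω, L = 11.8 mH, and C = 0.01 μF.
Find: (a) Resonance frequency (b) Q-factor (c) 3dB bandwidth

Step 1 — Resonance condition Im(Z)=0 gives ω₀ = 1/√(LC).
Step 2 — ω₀ = 1/√(0.0118·1e-08) = 9.206e+04 rad/s.
Step 3 — f₀ = ω₀/(2π) = 1.465e+04 Hz.
Step 4 — Series Q: Q = ω₀L/R = 9.206e+04·0.0118/100 = 10.86.
Step 5 — 3dB bandwidth: Δω = ω₀/Q = 8475 rad/s; BW = Δω/(2π) = 1349 Hz.

(a) f₀ = 1.465e+04 Hz  (b) Q = 10.86  (c) BW = 1349 Hz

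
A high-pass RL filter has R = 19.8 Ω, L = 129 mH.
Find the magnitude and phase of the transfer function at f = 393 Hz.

Step 1 — Angular frequency: ω = 2π·393 = 2469 rad/s.
Step 2 — Transfer function: H(jω) = jωL/(R + jωL).
Step 3 — Numerator jωL = j·318.5; denominator R + jωL = 19.8 + j318.5.
Step 4 — H = 0.9962 + j0.06192.
Step 5 — Magnitude: |H| = 0.9981 (-0.0 dB); phase: φ = 3.6°.

|H| = 0.9981 (-0.0 dB), φ = 3.6°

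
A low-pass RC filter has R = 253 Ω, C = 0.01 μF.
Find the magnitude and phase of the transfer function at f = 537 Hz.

Step 1 — Angular frequency: ω = 2π·537 = 3374 rad/s.
Step 2 — Transfer function: H(jω) = 1/(1 + jωRC).
Step 3 — Denominator: 1 + jωRC = 1 + j·3374·253·1e-08 = 1 + j0.008536.
Step 4 — H = 0.9999 - j0.008536.
Step 5 — Magnitude: |H| = 1 (-0.0 dB); phase: φ = -0.5°.

|H| = 1 (-0.0 dB), φ = -0.5°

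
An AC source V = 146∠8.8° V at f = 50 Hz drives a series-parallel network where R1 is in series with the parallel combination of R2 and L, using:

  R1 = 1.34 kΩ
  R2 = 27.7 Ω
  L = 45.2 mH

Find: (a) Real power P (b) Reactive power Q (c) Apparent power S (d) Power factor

Step 1 — Angular frequency: ω = 2π·f = 2π·50 = 314.2 rad/s.
Step 2 — Component impedances:
  R1: Z = R = 1340 Ω
  R2: Z = R = 27.7 Ω
  L: Z = jωL = j·314.2·0.0452 = 0 + j14.2 Ω
Step 3 — Parallel branch: R2 || L = 1/(1/R2 + 1/L) = 5.765 + j11.24 Ω.
Step 4 — Series with R1: Z_total = R1 + (R2 || L) = 1346 + j11.24 Ω = 1346∠0.5° Ω.
Step 5 — Source phasor: V = 146∠8.8° V = 144.3 + j22.34 V.
Step 6 — Current: I = V / Z = 0.1073 + j0.0157 A = 0.1085∠8.3° A.
Step 7 — Complex power: S = V·I* = 15.84 + j0.1323 VA.
Step 8 — Real power: P = Re(S) = 15.84 W.
Step 9 — Reactive power: Q = Im(S) = 0.1323 VAR.
Step 10 — Apparent power: |S| = 15.84 VA.
Step 11 — Power factor: PF = P/|S| = 1 (lagging).

(a) P = 15.84 W  (b) Q = 0.1323 VAR  (c) S = 15.84 VA  (d) PF = 1 (lagging)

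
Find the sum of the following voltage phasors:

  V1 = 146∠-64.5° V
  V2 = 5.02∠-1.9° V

Step 1 — Convert each phasor to rectangular form:
  V1 = 146·(cos(-64.5°) + j·sin(-64.5°)) = 62.85 - j131.8 V
  V2 = 5.02·(cos(-1.9°) + j·sin(-1.9°)) = 5.017 - j0.1664 V
Step 2 — Sum components: V_total = 67.87 - j131.9 V.
Step 3 — Convert to polar: |V_total| = 148.4 V, ∠V_total = -62.8°.

V_total = 148.4∠-62.8° V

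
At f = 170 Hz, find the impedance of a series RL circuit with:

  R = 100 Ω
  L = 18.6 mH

Step 1 — Angular frequency: ω = 2π·f = 2π·170 = 1068 rad/s.
Step 2 — Component impedances:
  R: Z = R = 100 Ω
  L: Z = jωL = j·1068·0.0186 = 0 + j19.87 Ω
Step 3 — Series combination: Z_total = R + L = 100 + j19.87 Ω = 102∠11.2° Ω.

Z = 100 + j19.87 Ω = 102∠11.2° Ω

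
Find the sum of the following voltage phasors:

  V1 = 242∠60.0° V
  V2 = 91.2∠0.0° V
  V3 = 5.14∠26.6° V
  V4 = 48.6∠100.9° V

Step 1 — Convert each phasor to rectangular form:
  V1 = 242·(cos(60.0°) + j·sin(60.0°)) = 121 + j209.6 V
  V2 = 91.2·(cos(0.0°) + j·sin(0.0°)) = 91.2 V
  V3 = 5.14·(cos(26.6°) + j·sin(26.6°)) = 4.596 + j2.301 V
  V4 = 48.6·(cos(100.9°) + j·sin(100.9°)) = -9.19 + j47.72 V
Step 2 — Sum components: V_total = 207.6 + j259.6 V.
Step 3 — Convert to polar: |V_total| = 332.4 V, ∠V_total = 51.4°.

V_total = 332.4∠51.4° V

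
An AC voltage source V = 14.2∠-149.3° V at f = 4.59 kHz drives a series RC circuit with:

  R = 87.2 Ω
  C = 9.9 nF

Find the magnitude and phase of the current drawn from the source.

Step 1 — Angular frequency: ω = 2π·f = 2π·4590 = 2.884e+04 rad/s.
Step 2 — Component impedances:
  R: Z = R = 87.2 Ω
  C: Z = 1/(jωC) = -j/(ω·C) = 0 - j3502 Ω
Step 3 — Series combination: Z_total = R + C = 87.2 - j3502 Ω = 3504∠-88.6° Ω.
Step 4 — Source phasor: V = 14.2∠-149.3° V = -12.21 - j7.25 V.
Step 5 — Ohm's law: I = V / Z_total = (-12.21 - j7.25) / (87.2 - j3502) = 0.001982 - j0.003535 A.
Step 6 — Convert to polar: |I| = 0.004053 A, ∠I = -60.7°.

I = 0.004053∠-60.7° A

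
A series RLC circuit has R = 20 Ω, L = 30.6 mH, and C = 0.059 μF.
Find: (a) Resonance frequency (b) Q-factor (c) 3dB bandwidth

Step 1 — Resonance condition Im(Z)=0 gives ω₀ = 1/√(LC).
Step 2 — ω₀ = 1/√(0.0306·5.9e-08) = 2.353e+04 rad/s.
Step 3 — f₀ = ω₀/(2π) = 3746 Hz.
Step 4 — Series Q: Q = ω₀L/R = 2.353e+04·0.0306/20 = 36.01.
Step 5 — 3dB bandwidth: Δω = ω₀/Q = 653.6 rad/s; BW = Δω/(2π) = 104 Hz.

(a) f₀ = 3746 Hz  (b) Q = 36.01  (c) BW = 104 Hz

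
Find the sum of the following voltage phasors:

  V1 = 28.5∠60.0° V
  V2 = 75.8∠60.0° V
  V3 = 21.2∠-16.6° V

Step 1 — Convert each phasor to rectangular form:
  V1 = 28.5·(cos(60.0°) + j·sin(60.0°)) = 14.25 + j24.68 V
  V2 = 75.8·(cos(60.0°) + j·sin(60.0°)) = 37.9 + j65.64 V
  V3 = 21.2·(cos(-16.6°) + j·sin(-16.6°)) = 20.32 - j6.057 V
Step 2 — Sum components: V_total = 72.47 + j84.27 V.
Step 3 — Convert to polar: |V_total| = 111.1 V, ∠V_total = 49.3°.

V_total = 111.1∠49.3° V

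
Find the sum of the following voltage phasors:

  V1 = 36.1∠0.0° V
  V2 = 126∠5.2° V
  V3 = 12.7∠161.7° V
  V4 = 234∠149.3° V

Step 1 — Convert each phasor to rectangular form:
  V1 = 36.1·(cos(0.0°) + j·sin(0.0°)) = 36.1 V
  V2 = 126·(cos(5.2°) + j·sin(5.2°)) = 125.5 + j11.42 V
  V3 = 12.7·(cos(161.7°) + j·sin(161.7°)) = -12.06 + j3.988 V
  V4 = 234·(cos(149.3°) + j·sin(149.3°)) = -201.2 + j119.5 V
Step 2 — Sum components: V_total = -51.68 + j134.9 V.
Step 3 — Convert to polar: |V_total| = 144.4 V, ∠V_total = 111.0°.

V_total = 144.4∠111.0° V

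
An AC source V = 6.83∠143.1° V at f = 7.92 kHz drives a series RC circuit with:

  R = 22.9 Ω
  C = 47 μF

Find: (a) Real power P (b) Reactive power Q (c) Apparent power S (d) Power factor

Step 1 — Angular frequency: ω = 2π·f = 2π·7920 = 4.976e+04 rad/s.
Step 2 — Component impedances:
  R: Z = R = 22.9 Ω
  C: Z = 1/(jωC) = -j/(ω·C) = 0 - j0.4276 Ω
Step 3 — Series combination: Z_total = R + C = 22.9 - j0.4276 Ω = 22.9∠-1.1° Ω.
Step 4 — Source phasor: V = 6.83∠143.1° V = -5.462 + j4.101 V.
Step 5 — Current: I = V / Z = -0.2418 + j0.1746 A = 0.2982∠144.2° A.
Step 6 — Complex power: S = V·I* = 2.036 - j0.03802 VA.
Step 7 — Real power: P = Re(S) = 2.036 W.
Step 8 — Reactive power: Q = Im(S) = -0.03802 VAR.
Step 9 — Apparent power: |S| = 2.037 VA.
Step 10 — Power factor: PF = P/|S| = 0.9998 (leading).

(a) P = 2.036 W  (b) Q = -0.03802 VAR  (c) S = 2.037 VA  (d) PF = 0.9998 (leading)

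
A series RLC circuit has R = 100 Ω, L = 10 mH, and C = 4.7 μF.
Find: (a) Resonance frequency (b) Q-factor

Step 1 — Resonance condition Im(Z)=0 gives ω₀ = 1/√(LC).
Step 2 — ω₀ = 1/√(0.01·4.7e-06) = 4613 rad/s.
Step 3 — f₀ = ω₀/(2π) = 734.1 Hz.
Step 4 — Series Q: Q = ω₀L/R = 4613·0.01/100 = 0.4613.

(a) f₀ = 734.1 Hz  (b) Q = 0.4613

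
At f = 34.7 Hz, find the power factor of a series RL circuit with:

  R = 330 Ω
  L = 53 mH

Step 1 — Angular frequency: ω = 2π·f = 2π·34.7 = 218 rad/s.
Step 2 — Component impedances:
  R: Z = R = 330 Ω
  L: Z = jωL = j·218·0.053 = 0 + j11.56 Ω
Step 3 — Series combination: Z_total = R + L = 330 + j11.56 Ω = 330.2∠2.0° Ω.
Step 4 — Power factor: PF = cos(φ) = Re(Z)/|Z| = 330/330.2 = 0.9994.
Step 5 — Type: Im(Z) = 11.56 ⇒ lagging (phase φ = 2.0°).

PF = 0.9994 (lagging, φ = 2.0°)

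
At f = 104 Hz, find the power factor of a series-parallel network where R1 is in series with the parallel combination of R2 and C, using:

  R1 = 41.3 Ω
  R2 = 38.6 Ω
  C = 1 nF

Step 1 — Angular frequency: ω = 2π·f = 2π·104 = 653.5 rad/s.
Step 2 — Component impedances:
  R1: Z = R = 41.3 Ω
  R2: Z = R = 38.6 Ω
  C: Z = 1/(jωC) = -j/(ω·C) = 0 - j1.53e+06 Ω
Step 3 — Parallel branch: R2 || C = 1/(1/R2 + 1/C) = 38.6 - j0.0009736 Ω.
Step 4 — Series with R1: Z_total = R1 + (R2 || C) = 79.9 - j0.0009736 Ω = 79.9∠-0.0° Ω.
Step 5 — Power factor: PF = cos(φ) = Re(Z)/|Z| = 79.9/79.9 = 1.
Step 6 — Type: Im(Z) = -0.0009736 ⇒ leading (phase φ = -0.0°).

PF = 1 (leading, φ = -0.0°)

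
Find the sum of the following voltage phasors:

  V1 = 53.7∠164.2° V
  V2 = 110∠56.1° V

Step 1 — Convert each phasor to rectangular form:
  V1 = 53.7·(cos(164.2°) + j·sin(164.2°)) = -51.67 + j14.62 V
  V2 = 110·(cos(56.1°) + j·sin(56.1°)) = 61.35 + j91.3 V
Step 2 — Sum components: V_total = 9.681 + j105.9 V.
Step 3 — Convert to polar: |V_total| = 106.4 V, ∠V_total = 84.8°.

V_total = 106.4∠84.8° V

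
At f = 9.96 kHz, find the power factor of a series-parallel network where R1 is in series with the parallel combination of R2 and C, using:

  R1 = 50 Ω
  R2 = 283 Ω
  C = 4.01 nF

Step 1 — Angular frequency: ω = 2π·f = 2π·9960 = 6.258e+04 rad/s.
Step 2 — Component impedances:
  R1: Z = R = 50 Ω
  R2: Z = R = 283 Ω
  C: Z = 1/(jωC) = -j/(ω·C) = 0 - j3985 Ω
Step 3 — Parallel branch: R2 || C = 1/(1/R2 + 1/C) = 281.6 - j20 Ω.
Step 4 — Series with R1: Z_total = R1 + (R2 || C) = 331.6 - j20 Ω = 332.2∠-3.5° Ω.
Step 5 — Power factor: PF = cos(φ) = Re(Z)/|Z| = 331.6/332.2 = 0.9982.
Step 6 — Type: Im(Z) = -20 ⇒ leading (phase φ = -3.5°).

PF = 0.9982 (leading, φ = -3.5°)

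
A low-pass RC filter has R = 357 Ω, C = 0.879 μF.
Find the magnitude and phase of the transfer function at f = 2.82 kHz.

Step 1 — Angular frequency: ω = 2π·2820 = 1.772e+04 rad/s.
Step 2 — Transfer function: H(jω) = 1/(1 + jωRC).
Step 3 — Denominator: 1 + jωRC = 1 + j·1.772e+04·357·8.79e-07 = 1 + j5.56.
Step 4 — H = 0.03133 - j0.1742.
Step 5 — Magnitude: |H| = 0.177 (-15.0 dB); phase: φ = -79.8°.

|H| = 0.177 (-15.0 dB), φ = -79.8°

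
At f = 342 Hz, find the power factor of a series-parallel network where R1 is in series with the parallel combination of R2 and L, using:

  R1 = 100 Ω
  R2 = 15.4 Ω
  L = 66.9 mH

Step 1 — Angular frequency: ω = 2π·f = 2π·342 = 2149 rad/s.
Step 2 — Component impedances:
  R1: Z = R = 100 Ω
  R2: Z = R = 15.4 Ω
  L: Z = jωL = j·2149·0.0669 = 0 + j143.8 Ω
Step 3 — Parallel branch: R2 || L = 1/(1/R2 + 1/L) = 15.23 + j1.631 Ω.
Step 4 — Series with R1: Z_total = R1 + (R2 || L) = 115.2 + j1.631 Ω = 115.2∠0.8° Ω.
Step 5 — Power factor: PF = cos(φ) = Re(Z)/|Z| = 115.23/115.24 = 0.9999.
Step 6 — Type: Im(Z) = 1.631 ⇒ lagging (phase φ = 0.8°).

PF = 0.9999 (lagging, φ = 0.8°)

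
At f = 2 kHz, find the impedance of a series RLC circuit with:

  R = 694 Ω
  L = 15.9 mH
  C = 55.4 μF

Step 1 — Angular frequency: ω = 2π·f = 2π·2000 = 1.257e+04 rad/s.
Step 2 — Component impedances:
  R: Z = R = 694 Ω
  L: Z = jωL = j·1.257e+04·0.0159 = 0 + j199.8 Ω
  C: Z = 1/(jωC) = -j/(ω·C) = 0 - j1.436 Ω
Step 3 — Series combination: Z_total = R + L + C = 694 + j198.4 Ω = 721.8∠16.0° Ω.

Z = 694 + j198.4 Ω = 721.8∠16.0° Ω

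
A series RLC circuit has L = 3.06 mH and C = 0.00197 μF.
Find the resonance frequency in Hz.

Step 1 — Resonance condition Im(Z)=0 gives ω₀ = 1/√(LC).
Step 2 — ω₀ = 1/√(0.00306·1.97e-09) = 4.073e+05 rad/s.
Step 3 — f₀ = ω₀/(2π) = 6.482e+04 Hz.

f₀ = 6.482e+04 Hz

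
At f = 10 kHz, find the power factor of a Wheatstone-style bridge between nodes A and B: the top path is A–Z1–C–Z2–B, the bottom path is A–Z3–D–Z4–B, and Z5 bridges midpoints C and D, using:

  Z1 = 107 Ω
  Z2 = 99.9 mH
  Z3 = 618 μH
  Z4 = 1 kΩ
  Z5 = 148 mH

Step 1 — Angular frequency: ω = 2π·f = 2π·1e+04 = 6.283e+04 rad/s.
Step 2 — Component impedances:
  Z1: Z = R = 107 Ω
  Z2: Z = jωL = j·6.283e+04·0.0999 = 0 + j6277 Ω
  Z3: Z = jωL = j·6.283e+04·0.000618 = 0 + j38.83 Ω
  Z4: Z = R = 1000 Ω
  Z5: Z = jωL = j·6.283e+04·0.148 = 0 + j9299 Ω
Step 3 — Bridge requires nodal analysis (the Z5 bridge couples midpoints C and D, so the two paths cannot be reduced to a simple series/parallel combination). Setting node B to ground and injecting 1 A at node A, the 3-node admittance system at A, C, D solves to V_A = Z_AB = 961.3 + j189.8 Ω = 979.9∠11.2° Ω.
Step 4 — Power factor: PF = cos(φ) = Re(Z)/|Z| = 961.3/979.86 = 0.9811.
Step 5 — Type: Im(Z) = 189.8 ⇒ lagging (phase φ = 11.2°).

PF = 0.9811 (lagging, φ = 11.2°)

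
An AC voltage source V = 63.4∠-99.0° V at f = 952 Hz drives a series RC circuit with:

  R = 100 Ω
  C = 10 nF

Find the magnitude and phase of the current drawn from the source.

Step 1 — Angular frequency: ω = 2π·f = 2π·952 = 5982 rad/s.
Step 2 — Component impedances:
  R: Z = R = 100 Ω
  C: Z = 1/(jωC) = -j/(ω·C) = 0 - j1.672e+04 Ω
Step 3 — Series combination: Z_total = R + C = 100 - j1.672e+04 Ω = 1.672e+04∠-89.7° Ω.
Step 4 — Source phasor: V = 63.4∠-99.0° V = -9.918 - j62.62 V.
Step 5 — Ohm's law: I = V / Z_total = (-9.918 - j62.62) / (100 - j1.672e+04) = 0.003742 - j0.0006156 A.
Step 6 — Convert to polar: |I| = 0.003792 A, ∠I = -9.3°.

I = 0.003792∠-9.3° A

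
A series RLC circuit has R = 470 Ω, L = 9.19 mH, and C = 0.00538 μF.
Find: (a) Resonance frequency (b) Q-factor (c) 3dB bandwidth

Step 1 — Resonance condition Im(Z)=0 gives ω₀ = 1/√(LC).
Step 2 — ω₀ = 1/√(0.00919·5.38e-09) = 1.422e+05 rad/s.
Step 3 — f₀ = ω₀/(2π) = 2.263e+04 Hz.
Step 4 — Series Q: Q = ω₀L/R = 1.422e+05·0.00919/470 = 2.781.
Step 5 — 3dB bandwidth: Δω = ω₀/Q = 5.114e+04 rad/s; BW = Δω/(2π) = 8140 Hz.

(a) f₀ = 2.263e+04 Hz  (b) Q = 2.781  (c) BW = 8140 Hz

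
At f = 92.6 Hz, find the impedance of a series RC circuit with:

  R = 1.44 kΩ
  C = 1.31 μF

Step 1 — Angular frequency: ω = 2π·f = 2π·92.6 = 581.8 rad/s.
Step 2 — Component impedances:
  R: Z = R = 1440 Ω
  C: Z = 1/(jωC) = -j/(ω·C) = 0 - j1312 Ω
Step 3 — Series combination: Z_total = R + C = 1440 - j1312 Ω = 1948∠-42.3° Ω.

Z = 1440 - j1312 Ω = 1948∠-42.3° Ω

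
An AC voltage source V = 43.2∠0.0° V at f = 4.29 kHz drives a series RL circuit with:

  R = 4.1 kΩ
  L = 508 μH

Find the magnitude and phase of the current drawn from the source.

Step 1 — Angular frequency: ω = 2π·f = 2π·4290 = 2.695e+04 rad/s.
Step 2 — Component impedances:
  R: Z = R = 4100 Ω
  L: Z = jωL = j·2.695e+04·0.000508 = 0 + j13.69 Ω
Step 3 — Series combination: Z_total = R + L = 4100 + j13.69 Ω = 4100∠0.2° Ω.
Step 4 — Source phasor: V = 43.2∠0.0° V = 43.2 V.
Step 5 — Ohm's law: I = V / Z_total = (43.2) / (4100 + j13.69) = 0.01054 - j3.519e-05 A.
Step 6 — Convert to polar: |I| = 0.01054 A, ∠I = -0.2°.

I = 0.01054∠-0.2° A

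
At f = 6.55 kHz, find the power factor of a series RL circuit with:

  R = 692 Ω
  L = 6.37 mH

Step 1 — Angular frequency: ω = 2π·f = 2π·6550 = 4.115e+04 rad/s.
Step 2 — Component impedances:
  R: Z = R = 692 Ω
  L: Z = jωL = j·4.115e+04·0.00637 = 0 + j262.2 Ω
Step 3 — Series combination: Z_total = R + L = 692 + j262.2 Ω = 740∠20.7° Ω.
Step 4 — Power factor: PF = cos(φ) = Re(Z)/|Z| = 692/740 = 0.9351.
Step 5 — Type: Im(Z) = 262.2 ⇒ lagging (phase φ = 20.7°).

PF = 0.9351 (lagging, φ = 20.7°)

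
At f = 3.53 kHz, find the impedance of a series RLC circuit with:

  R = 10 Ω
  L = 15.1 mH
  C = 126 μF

Step 1 — Angular frequency: ω = 2π·f = 2π·3530 = 2.218e+04 rad/s.
Step 2 — Component impedances:
  R: Z = R = 10 Ω
  L: Z = jωL = j·2.218e+04·0.0151 = 0 + j334.9 Ω
  C: Z = 1/(jωC) = -j/(ω·C) = 0 - j0.3578 Ω
Step 3 — Series combination: Z_total = R + L + C = 10 + j334.6 Ω = 334.7∠88.3° Ω.

Z = 10 + j334.6 Ω = 334.7∠88.3° Ω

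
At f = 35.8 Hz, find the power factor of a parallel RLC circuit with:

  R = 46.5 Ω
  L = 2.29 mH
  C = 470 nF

Step 1 — Angular frequency: ω = 2π·f = 2π·35.8 = 224.9 rad/s.
Step 2 — Component impedances:
  R: Z = R = 46.5 Ω
  L: Z = jωL = j·224.9·0.00229 = 0 + j0.5151 Ω
  C: Z = 1/(jωC) = -j/(ω·C) = 0 - j9459 Ω
Step 3 — Parallel combination: 1/Z_total = 1/R + 1/L + 1/C; Z_total = 0.005706 + j0.5151 Ω = 0.5151∠89.4° Ω.
Step 4 — Power factor: PF = cos(φ) = Re(Z)/|Z| = 0.005706/0.5151 = 0.01108.
Step 5 — Type: Im(Z) = 0.5151 ⇒ lagging (phase φ = 89.4°).

PF = 0.01108 (lagging, φ = 89.4°)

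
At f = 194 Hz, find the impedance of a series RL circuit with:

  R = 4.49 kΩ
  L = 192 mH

Step 1 — Angular frequency: ω = 2π·f = 2π·194 = 1219 rad/s.
Step 2 — Component impedances:
  R: Z = R = 4490 Ω
  L: Z = jωL = j·1219·0.192 = 0 + j234 Ω
Step 3 — Series combination: Z_total = R + L = 4490 + j234 Ω = 4496∠3.0° Ω.

Z = 4490 + j234 Ω = 4496∠3.0° Ω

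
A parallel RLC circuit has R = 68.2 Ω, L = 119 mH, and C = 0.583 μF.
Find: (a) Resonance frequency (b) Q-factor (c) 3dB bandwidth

Step 1 — Resonance: ω₀ = 1/√(LC) = 1/√(0.119·5.83e-07) = 3797 rad/s.
Step 2 — f₀ = ω₀/(2π) = 604.2 Hz.
Step 3 — Parallel Q: Q = R/(ω₀L) = 68.2/(3797·0.119) = 0.151.
Step 4 — Bandwidth: Δω = ω₀/Q = 2.515e+04 rad/s; BW = Δω/(2π) = 4003 Hz.

(a) f₀ = 604.2 Hz  (b) Q = 0.151  (c) BW = 4003 Hz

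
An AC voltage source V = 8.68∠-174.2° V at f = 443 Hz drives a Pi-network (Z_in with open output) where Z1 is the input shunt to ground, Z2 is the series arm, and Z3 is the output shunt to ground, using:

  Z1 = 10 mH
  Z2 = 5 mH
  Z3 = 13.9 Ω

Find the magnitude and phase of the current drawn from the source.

Step 1 — Angular frequency: ω = 2π·f = 2π·443 = 2783 rad/s.
Step 2 — Component impedances:
  Z1: Z = jωL = j·2783·0.01 = 0 + j27.83 Ω
  Z2: Z = jωL = j·2783·0.005 = 0 + j13.92 Ω
  Z3: Z = R = 13.9 Ω
Step 3 — With open output, the series arm Z2 and the output shunt Z3 appear in series to ground: Z2 + Z3 = 13.9 + j13.92 Ω.
Step 4 — Parallel with input shunt Z1: Z_in = Z1 || (Z2 + Z3) = 5.561 + j11.13 Ω = 12.44∠63.4° Ω.
Step 5 — Source phasor: V = 8.68∠-174.2° V = -8.636 - j0.8772 V.
Step 6 — Ohm's law: I = V / Z_total = (-8.636 - j0.8772) / (5.561 + j11.13) = -0.3733 + j0.5894 A.
Step 7 — Convert to polar: |I| = 0.6976 A, ∠I = 122.4°.

I = 0.6976∠122.4° A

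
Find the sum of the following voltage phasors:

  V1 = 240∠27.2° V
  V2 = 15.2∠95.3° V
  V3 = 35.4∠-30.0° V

Step 1 — Convert each phasor to rectangular form:
  V1 = 240·(cos(27.2°) + j·sin(27.2°)) = 213.5 + j109.7 V
  V2 = 15.2·(cos(95.3°) + j·sin(95.3°)) = -1.404 + j15.14 V
  V3 = 35.4·(cos(-30.0°) + j·sin(-30.0°)) = 30.66 - j17.7 V
Step 2 — Sum components: V_total = 242.7 + j107.1 V.
Step 3 — Convert to polar: |V_total| = 265.3 V, ∠V_total = 23.8°.

V_total = 265.3∠23.8° V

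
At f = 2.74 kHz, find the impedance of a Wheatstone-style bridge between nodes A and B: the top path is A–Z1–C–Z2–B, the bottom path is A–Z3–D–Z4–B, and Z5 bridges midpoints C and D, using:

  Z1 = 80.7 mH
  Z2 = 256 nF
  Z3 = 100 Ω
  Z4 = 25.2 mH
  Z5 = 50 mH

Step 1 — Angular frequency: ω = 2π·f = 2π·2740 = 1.722e+04 rad/s.
Step 2 — Component impedances:
  Z1: Z = jωL = j·1.722e+04·0.0807 = 0 + j1389 Ω
  Z2: Z = 1/(jωC) = -j/(ω·C) = 0 - j226.9 Ω
  Z3: Z = R = 100 Ω
  Z4: Z = jωL = j·1.722e+04·0.0252 = 0 + j433.8 Ω
  Z5: Z = jωL = j·1.722e+04·0.05 = 0 + j860.8 Ω
Step 3 — Bridge requires nodal analysis (the Z5 bridge couples midpoints C and D, so the two paths cannot be reduced to a simple series/parallel combination). Setting node B to ground and injecting 1 A at node A, the 3-node admittance system at A, C, D solves to V_A = Z_AB = 59.85 + j182.8 Ω = 192.3∠71.9° Ω.

Z = 59.85 + j182.8 Ω = 192.3∠71.9° Ω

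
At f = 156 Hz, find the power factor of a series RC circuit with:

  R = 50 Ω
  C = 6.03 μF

Step 1 — Angular frequency: ω = 2π·f = 2π·156 = 980.2 rad/s.
Step 2 — Component impedances:
  R: Z = R = 50 Ω
  C: Z = 1/(jωC) = -j/(ω·C) = 0 - j169.2 Ω
Step 3 — Series combination: Z_total = R + C = 50 - j169.2 Ω = 176.4∠-73.5° Ω.
Step 4 — Power factor: PF = cos(φ) = Re(Z)/|Z| = 50/176.4 = 0.2834.
Step 5 — Type: Im(Z) = -169.2 ⇒ leading (phase φ = -73.5°).

PF = 0.2834 (leading, φ = -73.5°)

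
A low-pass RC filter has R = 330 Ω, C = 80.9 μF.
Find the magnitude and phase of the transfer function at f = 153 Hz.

Step 1 — Angular frequency: ω = 2π·153 = 961.3 rad/s.
Step 2 — Transfer function: H(jω) = 1/(1 + jωRC).
Step 3 — Denominator: 1 + jωRC = 1 + j·961.3·330·8.09e-05 = 1 + j25.66.
Step 4 — H = 0.001516 - j0.03891.
Step 5 — Magnitude: |H| = 0.03893 (-28.2 dB); phase: φ = -87.8°.

|H| = 0.03893 (-28.2 dB), φ = -87.8°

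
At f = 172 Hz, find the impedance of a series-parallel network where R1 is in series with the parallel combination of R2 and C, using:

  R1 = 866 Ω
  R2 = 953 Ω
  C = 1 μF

Step 1 — Angular frequency: ω = 2π·f = 2π·172 = 1081 rad/s.
Step 2 — Component impedances:
  R1: Z = R = 866 Ω
  R2: Z = R = 953 Ω
  C: Z = 1/(jωC) = -j/(ω·C) = 0 - j925.3 Ω
Step 3 — Parallel branch: R2 || C = 1/(1/R2 + 1/C) = 462.5 - j476.3 Ω.
Step 4 — Series with R1: Z_total = R1 + (R2 || C) = 1328 - j476.3 Ω = 1411∠-19.7° Ω.

Z = 1328 - j476.3 Ω = 1411∠-19.7° Ω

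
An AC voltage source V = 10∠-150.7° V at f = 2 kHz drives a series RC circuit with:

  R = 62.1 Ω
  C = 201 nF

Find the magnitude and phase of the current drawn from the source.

Step 1 — Angular frequency: ω = 2π·f = 2π·2000 = 1.257e+04 rad/s.
Step 2 — Component impedances:
  R: Z = R = 62.1 Ω
  C: Z = 1/(jωC) = -j/(ω·C) = 0 - j395.9 Ω
Step 3 — Series combination: Z_total = R + C = 62.1 - j395.9 Ω = 400.7∠-81.1° Ω.
Step 4 — Source phasor: V = 10∠-150.7° V = -8.721 - j4.894 V.
Step 5 — Ohm's law: I = V / Z_total = (-8.721 - j4.894) / (62.1 - j395.9) = 0.008692 - j0.02339 A.
Step 6 — Convert to polar: |I| = 0.02495 A, ∠I = -69.6°.

I = 0.02495∠-69.6° A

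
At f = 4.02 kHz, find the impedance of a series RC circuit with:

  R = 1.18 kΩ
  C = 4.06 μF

Step 1 — Angular frequency: ω = 2π·f = 2π·4020 = 2.526e+04 rad/s.
Step 2 — Component impedances:
  R: Z = R = 1180 Ω
  C: Z = 1/(jωC) = -j/(ω·C) = 0 - j9.751 Ω
Step 3 — Series combination: Z_total = R + C = 1180 - j9.751 Ω = 1180∠-0.5° Ω.

Z = 1180 - j9.751 Ω = 1180∠-0.5° Ω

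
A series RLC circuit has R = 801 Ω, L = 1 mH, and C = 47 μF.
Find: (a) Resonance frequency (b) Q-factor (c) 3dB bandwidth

Step 1 — Resonance: ω₀ = 1/√(LC) = 1/√(0.001·4.7e-05) = 4613 rad/s.
Step 2 — f₀ = ω₀/(2π) = 734.1 Hz.
Step 3 — Series Q: Q = ω₀L/R = 4613·0.001/801 = 0.005759.
Step 4 — Bandwidth: Δω = ω₀/Q = 8.01e+05 rad/s; BW = Δω/(2π) = 1.275e+05 Hz.

(a) f₀ = 734.1 Hz  (b) Q = 0.005759  (c) BW = 1.275e+05 Hz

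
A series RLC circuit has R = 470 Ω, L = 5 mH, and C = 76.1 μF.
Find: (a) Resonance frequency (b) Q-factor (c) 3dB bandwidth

Step 1 — Resonance: ω₀ = 1/√(LC) = 1/√(0.005·7.61e-05) = 1621 rad/s.
Step 2 — f₀ = ω₀/(2π) = 258 Hz.
Step 3 — Series Q: Q = ω₀L/R = 1621·0.005/470 = 0.01725.
Step 4 — Bandwidth: Δω = ω₀/Q = 9.4e+04 rad/s; BW = Δω/(2π) = 1.496e+04 Hz.

(a) f₀ = 258 Hz  (b) Q = 0.01725  (c) BW = 1.496e+04 Hz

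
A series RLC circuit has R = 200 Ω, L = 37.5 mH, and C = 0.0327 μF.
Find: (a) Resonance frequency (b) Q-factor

Step 1 — Resonance condition Im(Z)=0 gives ω₀ = 1/√(LC).
Step 2 — ω₀ = 1/√(0.0375·3.27e-08) = 2.856e+04 rad/s.
Step 3 — f₀ = ω₀/(2π) = 4545 Hz.
Step 4 — Series Q: Q = ω₀L/R = 2.856e+04·0.0375/200 = 5.354.

(a) f₀ = 4545 Hz  (b) Q = 5.354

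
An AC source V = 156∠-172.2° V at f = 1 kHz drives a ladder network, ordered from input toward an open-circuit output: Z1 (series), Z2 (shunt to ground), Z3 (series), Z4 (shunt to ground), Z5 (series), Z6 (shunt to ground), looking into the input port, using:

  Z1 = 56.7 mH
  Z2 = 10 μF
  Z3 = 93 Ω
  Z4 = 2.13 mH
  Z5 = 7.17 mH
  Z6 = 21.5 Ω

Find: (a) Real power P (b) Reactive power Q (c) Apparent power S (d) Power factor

Step 1 — Angular frequency: ω = 2π·f = 2π·1000 = 6283 rad/s.
Step 2 — Component impedances:
  Z1: Z = jωL = j·6283·0.0567 = 0 + j356.3 Ω
  Z2: Z = 1/(jωC) = -j/(ω·C) = 0 - j15.92 Ω
  Z3: Z = R = 93 Ω
  Z4: Z = jωL = j·6283·0.00213 = 0 + j13.38 Ω
  Z5: Z = jωL = j·6283·0.00717 = 0 + j45.05 Ω
  Z6: Z = R = 21.5 Ω
Step 3 — Ladder network (open output): work backward from the far end, alternating series and parallel combinations. Z_in = 2.687 + j340.5 Ω = 340.5∠89.5° Ω.
Step 4 — Source phasor: V = 156∠-172.2° V = -154.6 - j21.17 V.
Step 5 — Current: I = V / Z = -0.06576 + j0.4534 A = 0.4581∠98.3° A.
Step 6 — Complex power: S = V·I* = 0.5639 + j71.47 VA.
Step 7 — Real power: P = Re(S) = 0.5639 W.
Step 8 — Reactive power: Q = Im(S) = 71.47 VAR.
Step 9 — Apparent power: |S| = 71.47 VA.
Step 10 — Power factor: PF = P/|S| = 0.00789 (lagging).

(a) P = 0.5639 W  (b) Q = 71.47 VAR  (c) S = 71.47 VA  (d) PF = 0.00789 (lagging)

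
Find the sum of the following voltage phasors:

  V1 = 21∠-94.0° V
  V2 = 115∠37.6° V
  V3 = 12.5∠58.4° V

Step 1 — Convert each phasor to rectangular form:
  V1 = 21·(cos(-94.0°) + j·sin(-94.0°)) = -1.465 - j20.95 V
  V2 = 115·(cos(37.6°) + j·sin(37.6°)) = 91.11 + j70.17 V
  V3 = 12.5·(cos(58.4°) + j·sin(58.4°)) = 6.55 + j10.65 V
Step 2 — Sum components: V_total = 96.2 + j59.86 V.
Step 3 — Convert to polar: |V_total| = 113.3 V, ∠V_total = 31.9°.

V_total = 113.3∠31.9° V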